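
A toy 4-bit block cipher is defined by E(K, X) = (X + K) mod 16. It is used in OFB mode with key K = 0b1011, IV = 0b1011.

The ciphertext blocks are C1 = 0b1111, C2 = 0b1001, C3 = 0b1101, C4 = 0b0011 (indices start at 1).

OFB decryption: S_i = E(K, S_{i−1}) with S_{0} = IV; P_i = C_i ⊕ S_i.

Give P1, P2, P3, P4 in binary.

P1: S = E(K, 0b1011) = 0b0110; 0b1111 ⊕ 0b0110 = 0b1001.
P2: S = E(K, 0b0110) = 0b0001; 0b1001 ⊕ 0b0001 = 0b1000.
P3: S = E(K, 0b0001) = 0b1100; 0b1101 ⊕ 0b1100 = 0b0001.
P4: S = E(K, 0b1100) = 0b0111; 0b0011 ⊕ 0b0111 = 0b0100.

P1 = 0b1001, P2 = 0b1000, P3 = 0b0001, P4 = 0b0100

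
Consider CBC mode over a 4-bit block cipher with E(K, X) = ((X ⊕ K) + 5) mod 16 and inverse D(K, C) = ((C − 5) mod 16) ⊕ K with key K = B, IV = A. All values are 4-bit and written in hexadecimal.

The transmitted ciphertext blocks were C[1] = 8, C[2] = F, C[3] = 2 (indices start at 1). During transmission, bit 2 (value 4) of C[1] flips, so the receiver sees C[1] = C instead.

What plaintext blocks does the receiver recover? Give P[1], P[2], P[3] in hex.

P[1] = 6, P[2] = D, P[3] = 9

CBC decryption: P_i = D(K, C_i) ⊕ C_{i−1}, with C_{0} = IV.
Only C[1] changed, to C. In CBC, a change in C_i garbles P_i and flips the same bit in P_{i+1}. Decrypting the received ciphertext:
P[1]: D(K, C) = C; C ⊕ A = 6.
P[2]: D(K, F) = 1; 1 ⊕ C = D.
P[3]: D(K, 2) = 6; 6 ⊕ F = 9.
Blocks that differ from the original plaintext: P[1], P[2].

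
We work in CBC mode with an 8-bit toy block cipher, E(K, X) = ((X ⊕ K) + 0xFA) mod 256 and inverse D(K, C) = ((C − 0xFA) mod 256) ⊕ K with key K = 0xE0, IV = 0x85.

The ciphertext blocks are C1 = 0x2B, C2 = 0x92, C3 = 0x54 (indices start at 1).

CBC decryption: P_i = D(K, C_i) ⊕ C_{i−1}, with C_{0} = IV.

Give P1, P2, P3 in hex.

P1 = 0x54, P2 = 0x53, P3 = 0x28

P1: D(K, 0x2B) = 0xD1; 0xD1 ⊕ 0x85 = 0x54.
P2: D(K, 0x92) = 0x78; 0x78 ⊕ 0x2B = 0x53.
P3: D(K, 0x54) = 0xBA; 0xBA ⊕ 0x92 = 0x28.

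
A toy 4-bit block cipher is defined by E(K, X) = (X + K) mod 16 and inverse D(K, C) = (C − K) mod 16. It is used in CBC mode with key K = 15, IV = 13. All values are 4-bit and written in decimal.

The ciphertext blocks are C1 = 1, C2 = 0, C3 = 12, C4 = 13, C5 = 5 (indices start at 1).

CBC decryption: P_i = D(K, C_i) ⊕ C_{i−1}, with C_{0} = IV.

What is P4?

P4 = 2

P4: D(K, 13) = 14; 14 ⊕ 12 = 2.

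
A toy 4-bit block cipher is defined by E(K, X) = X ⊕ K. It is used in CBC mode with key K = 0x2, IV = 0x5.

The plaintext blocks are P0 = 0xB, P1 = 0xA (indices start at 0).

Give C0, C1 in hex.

CBC encryption: C_i = E(K, P_i ⊕ C_{i−1}), with C_{−1} = IV.
C0: P0 ⊕ 0x5 = 0xE; E(K, 0xE) = 0xC.
C1: P1 ⊕ 0xC = 0x6; E(K, 0x6) = 0x4.

C0 = 0xC, C1 = 0x4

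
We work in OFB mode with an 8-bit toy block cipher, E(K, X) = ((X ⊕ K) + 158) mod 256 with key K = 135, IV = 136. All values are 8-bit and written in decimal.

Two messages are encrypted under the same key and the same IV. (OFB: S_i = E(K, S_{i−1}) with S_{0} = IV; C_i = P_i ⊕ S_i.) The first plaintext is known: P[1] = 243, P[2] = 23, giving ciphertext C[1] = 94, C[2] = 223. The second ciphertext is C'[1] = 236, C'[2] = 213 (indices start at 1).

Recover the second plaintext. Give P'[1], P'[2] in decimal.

In OFB with a reused IV, both messages share the same keystream S_i, so C_i ⊕ C'_i = P_i ⊕ P'_i and thus P'_i = P_i ⊕ C_i ⊕ C'_i.
P'[1]: 243 ⊕ 94 ⊕ 236 = 65.
P'[2]: 23 ⊕ 223 ⊕ 213 = 29.

P'[1] = 65, P'[2] = 29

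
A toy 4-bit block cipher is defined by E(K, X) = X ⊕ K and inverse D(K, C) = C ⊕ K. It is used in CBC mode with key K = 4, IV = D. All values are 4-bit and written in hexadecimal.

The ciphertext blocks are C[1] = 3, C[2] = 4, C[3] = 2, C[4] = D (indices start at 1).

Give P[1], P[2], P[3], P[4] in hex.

CBC decryption: P_i = D(K, C_i) ⊕ C_{i−1}, with C_{0} = IV.
P[1]: D(K, 3) = 7; 7 ⊕ D = A.
P[2]: D(K, 4) = 0; 0 ⊕ 3 = 3.
P[3]: D(K, 2) = 6; 6 ⊕ 4 = 2.
P[4]: D(K, D) = 9; 9 ⊕ 2 = B.

P[1] = A, P[2] = 3, P[3] = 2, P[4] = B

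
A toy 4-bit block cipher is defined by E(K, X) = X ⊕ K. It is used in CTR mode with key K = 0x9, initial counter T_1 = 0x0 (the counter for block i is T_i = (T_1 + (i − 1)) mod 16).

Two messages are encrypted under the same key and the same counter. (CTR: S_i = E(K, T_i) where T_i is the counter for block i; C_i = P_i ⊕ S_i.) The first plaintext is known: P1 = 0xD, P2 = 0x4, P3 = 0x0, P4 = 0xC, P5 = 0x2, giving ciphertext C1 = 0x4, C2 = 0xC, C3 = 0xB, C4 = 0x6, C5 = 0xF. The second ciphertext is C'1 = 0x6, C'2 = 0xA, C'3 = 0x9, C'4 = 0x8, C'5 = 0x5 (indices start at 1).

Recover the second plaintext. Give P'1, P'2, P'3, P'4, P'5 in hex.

In CTR with a reused counter, both messages share the same keystream S_i, so C_i ⊕ C'_i = P_i ⊕ P'_i and thus P'_i = P_i ⊕ C_i ⊕ C'_i.
P'1: 0xD ⊕ 0x4 ⊕ 0x6 = 0xF.
P'2: 0x4 ⊕ 0xC ⊕ 0xA = 0x2.
P'3: 0x0 ⊕ 0xB ⊕ 0x9 = 0x2.
P'4: 0xC ⊕ 0x6 ⊕ 0x8 = 0x2.
P'5: 0x2 ⊕ 0xF ⊕ 0x5 = 0x8.

P'1 = 0xF, P'2 = 0x2, P'3 = 0x2, P'4 = 0x2, P'5 = 0x8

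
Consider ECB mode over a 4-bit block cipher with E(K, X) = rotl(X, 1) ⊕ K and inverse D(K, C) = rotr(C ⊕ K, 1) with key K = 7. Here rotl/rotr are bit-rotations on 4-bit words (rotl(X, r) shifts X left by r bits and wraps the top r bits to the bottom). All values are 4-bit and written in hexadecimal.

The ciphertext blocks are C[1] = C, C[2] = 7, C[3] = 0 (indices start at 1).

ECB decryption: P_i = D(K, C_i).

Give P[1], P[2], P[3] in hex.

P[1]: D(K, C) = D.
P[2]: D(K, 7) = 0.
P[3]: D(K, 0) = B.

P[1] = D, P[2] = 0, P[3] = B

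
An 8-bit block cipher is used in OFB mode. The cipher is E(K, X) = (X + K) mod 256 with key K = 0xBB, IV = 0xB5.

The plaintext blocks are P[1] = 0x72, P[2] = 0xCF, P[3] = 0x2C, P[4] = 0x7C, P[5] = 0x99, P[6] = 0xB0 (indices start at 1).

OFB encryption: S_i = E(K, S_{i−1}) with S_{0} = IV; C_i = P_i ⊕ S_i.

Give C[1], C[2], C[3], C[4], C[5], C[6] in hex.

C[1]: S = E(K, 0xB5) = 0x70; 0x72 ⊕ 0x70 = 0x02.
C[2]: S = E(K, 0x70) = 0x2B; 0xCF ⊕ 0x2B = 0xE4.
C[3]: S = E(K, 0x2B) = 0xE6; 0x2C ⊕ 0xE6 = 0xCA.
C[4]: S = E(K, 0xE6) = 0xA1; 0x7C ⊕ 0xA1 = 0xDD.
C[5]: S = E(K, 0xA1) = 0x5C; 0x99 ⊕ 0x5C = 0xC5.
C[6]: S = E(K, 0x5C) = 0x17; 0xB0 ⊕ 0x17 = 0xA7.

C[1] = 0x02, C[2] = 0xE4, C[3] = 0xCA, C[4] = 0xDD, C[5] = 0xC5, C[6] = 0xA7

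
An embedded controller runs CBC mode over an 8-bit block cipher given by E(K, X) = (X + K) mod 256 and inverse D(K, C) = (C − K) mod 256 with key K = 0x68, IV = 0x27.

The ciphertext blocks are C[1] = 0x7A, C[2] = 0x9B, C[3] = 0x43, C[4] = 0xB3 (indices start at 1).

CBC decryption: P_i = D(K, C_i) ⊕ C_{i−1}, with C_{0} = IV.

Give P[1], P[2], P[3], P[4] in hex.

P[1] = 0x35, P[2] = 0x49, P[3] = 0x40, P[4] = 0x08

P[1]: D(K, 0x7A) = 0x12; 0x12 ⊕ 0x27 = 0x35.
P[2]: D(K, 0x9B) = 0x33; 0x33 ⊕ 0x7A = 0x49.
P[3]: D(K, 0x43) = 0xDB; 0xDB ⊕ 0x9B = 0x40.
P[4]: D(K, 0xB3) = 0x4B; 0x4B ⊕ 0x43 = 0x08.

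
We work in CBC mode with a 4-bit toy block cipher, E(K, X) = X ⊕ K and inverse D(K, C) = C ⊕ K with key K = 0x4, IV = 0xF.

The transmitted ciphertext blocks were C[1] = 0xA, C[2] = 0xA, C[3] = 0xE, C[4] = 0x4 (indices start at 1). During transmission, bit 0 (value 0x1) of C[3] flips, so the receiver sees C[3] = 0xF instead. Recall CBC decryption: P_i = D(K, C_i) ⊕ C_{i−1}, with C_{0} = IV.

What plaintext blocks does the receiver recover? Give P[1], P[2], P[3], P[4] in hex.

Only C[3] changed, to 0xF. In CBC, a change in C_i garbles P_i and flips the same bit in P_{i+1}. Decrypting the received ciphertext:
P[1]: D(K, 0xA) = 0xE; 0xE ⊕ 0xF = 0x1.
P[2]: D(K, 0xA) = 0xE; 0xE ⊕ 0xA = 0x4.
P[3]: D(K, 0xF) = 0xB; 0xB ⊕ 0xA = 0x1.
P[4]: D(K, 0x4) = 0x0; 0x0 ⊕ 0xF = 0xF.
Blocks that differ from the original plaintext: P[3], P[4].

P[1] = 0x1, P[2] = 0x4, P[3] = 0x1, P[4] = 0xF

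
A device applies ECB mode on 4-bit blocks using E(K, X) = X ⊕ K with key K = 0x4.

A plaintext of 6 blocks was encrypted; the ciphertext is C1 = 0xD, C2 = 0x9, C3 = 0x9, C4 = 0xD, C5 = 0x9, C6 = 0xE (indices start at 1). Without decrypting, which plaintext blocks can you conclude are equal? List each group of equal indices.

P1 = P4; P2 = P3 = P5

ECB encrypts each block independently with the same key, so equal ciphertext blocks imply equal plaintext blocks.
C1 = C4 = 0xD, so P1 = P4.
C2 = C3 = C5 = 0x9, so P2 = P3 = P5.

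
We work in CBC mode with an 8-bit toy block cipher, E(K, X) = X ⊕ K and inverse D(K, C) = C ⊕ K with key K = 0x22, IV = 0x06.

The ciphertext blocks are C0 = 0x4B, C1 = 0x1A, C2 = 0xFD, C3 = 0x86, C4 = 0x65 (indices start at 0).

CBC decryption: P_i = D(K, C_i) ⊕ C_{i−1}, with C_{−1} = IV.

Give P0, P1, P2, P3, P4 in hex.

P0 = 0x6F, P1 = 0x73, P2 = 0xC5, P3 = 0x59, P4 = 0xC1

P0: D(K, 0x4B) = 0x69; 0x69 ⊕ 0x06 = 0x6F.
P1: D(K, 0x1A) = 0x38; 0x38 ⊕ 0x4B = 0x73.
P2: D(K, 0xFD) = 0xDF; 0xDF ⊕ 0x1A = 0xC5.
P3: D(K, 0x86) = 0xA4; 0xA4 ⊕ 0xFD = 0x59.
P4: D(K, 0x65) = 0x47; 0x47 ⊕ 0x86 = 0xC1.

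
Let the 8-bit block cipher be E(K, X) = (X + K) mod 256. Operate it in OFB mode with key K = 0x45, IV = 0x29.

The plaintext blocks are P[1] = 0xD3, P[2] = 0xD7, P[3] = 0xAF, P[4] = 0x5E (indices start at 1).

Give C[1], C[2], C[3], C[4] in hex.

C[1] = 0xBD, C[2] = 0x64, C[3] = 0x57, C[4] = 0x63

OFB encryption: S_i = E(K, S_{i−1}) with S_{0} = IV; C_i = P_i ⊕ S_i.
C[1]: S = E(K, 0x29) = 0x6E; 0xD3 ⊕ 0x6E = 0xBD.
C[2]: S = E(K, 0x6E) = 0xB3; 0xD7 ⊕ 0xB3 = 0x64.
C[3]: S = E(K, 0xB3) = 0xF8; 0xAF ⊕ 0xF8 = 0x57.
C[4]: S = E(K, 0xF8) = 0x3D; 0x5E ⊕ 0x3D = 0x63.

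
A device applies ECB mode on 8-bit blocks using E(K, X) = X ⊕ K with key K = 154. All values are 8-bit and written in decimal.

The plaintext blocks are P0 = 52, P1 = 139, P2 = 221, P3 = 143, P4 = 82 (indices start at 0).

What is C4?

ECB encryption: C_i = E(K, P_i).
C4: E(K, 82) = 200.

C4 = 200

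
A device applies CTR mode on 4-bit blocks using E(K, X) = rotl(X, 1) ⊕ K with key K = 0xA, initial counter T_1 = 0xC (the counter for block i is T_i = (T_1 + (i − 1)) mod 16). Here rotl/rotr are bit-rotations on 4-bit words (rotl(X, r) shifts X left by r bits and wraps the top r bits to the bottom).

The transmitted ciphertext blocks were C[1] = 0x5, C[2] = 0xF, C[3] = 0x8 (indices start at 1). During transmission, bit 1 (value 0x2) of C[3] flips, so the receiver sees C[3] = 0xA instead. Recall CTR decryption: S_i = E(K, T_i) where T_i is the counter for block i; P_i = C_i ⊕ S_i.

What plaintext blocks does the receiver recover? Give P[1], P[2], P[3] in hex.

Only C[3] changed, to 0xA. In CTR, a change in C_i flips the same bit in P_i only; the keystream is unaffected. Decrypting the received ciphertext:
P[1]: T = 0xC, S = E(K, T) = 0x3; 0x5 ⊕ 0x3 = 0x6.
P[2]: T = 0xD, S = E(K, T) = 0x1; 0xF ⊕ 0x1 = 0xE.
P[3]: T = 0xE, S = E(K, T) = 0x7; 0xA ⊕ 0x7 = 0xD.
Blocks that differ from the original plaintext: P[3].

P[1] = 0x6, P[2] = 0xE, P[3] = 0xD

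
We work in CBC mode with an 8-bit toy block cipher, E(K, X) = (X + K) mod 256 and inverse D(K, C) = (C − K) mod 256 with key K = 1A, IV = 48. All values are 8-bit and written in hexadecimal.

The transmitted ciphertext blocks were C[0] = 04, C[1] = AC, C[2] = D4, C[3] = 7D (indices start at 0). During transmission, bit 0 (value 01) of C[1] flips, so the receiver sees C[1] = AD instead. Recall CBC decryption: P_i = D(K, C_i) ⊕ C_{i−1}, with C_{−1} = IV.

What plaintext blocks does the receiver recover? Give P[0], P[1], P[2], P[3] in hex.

P[0] = A2, P[1] = 97, P[2] = 17, P[3] = B7

Only C[1] changed, to AD. In CBC, a change in C_i garbles P_i and flips the same bit in P_{i+1}. Decrypting the received ciphertext:
P[0]: D(K, 04) = EA; EA ⊕ 48 = A2.
P[1]: D(K, AD) = 93; 93 ⊕ 04 = 97.
P[2]: D(K, D4) = BA; BA ⊕ AD = 17.
P[3]: D(K, 7D) = 63; 63 ⊕ D4 = B7.
Blocks that differ from the original plaintext: P[1], P[2].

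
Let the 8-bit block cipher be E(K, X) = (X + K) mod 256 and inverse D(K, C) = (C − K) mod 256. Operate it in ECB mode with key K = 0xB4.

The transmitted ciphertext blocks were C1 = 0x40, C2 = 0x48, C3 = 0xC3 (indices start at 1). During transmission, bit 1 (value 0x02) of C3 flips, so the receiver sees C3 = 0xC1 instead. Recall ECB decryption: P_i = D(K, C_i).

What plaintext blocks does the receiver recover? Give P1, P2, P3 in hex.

Only C3 changed, to 0xC1. In ECB, a change in C_i affects only P_i. Decrypting the received ciphertext:
P1: D(K, 0x40) = 0x8C.
P2: D(K, 0x48) = 0x94.
P3: D(K, 0xC1) = 0x0D.
Blocks that differ from the original plaintext: P3.

P1 = 0x8C, P2 = 0x94, P3 = 0x0D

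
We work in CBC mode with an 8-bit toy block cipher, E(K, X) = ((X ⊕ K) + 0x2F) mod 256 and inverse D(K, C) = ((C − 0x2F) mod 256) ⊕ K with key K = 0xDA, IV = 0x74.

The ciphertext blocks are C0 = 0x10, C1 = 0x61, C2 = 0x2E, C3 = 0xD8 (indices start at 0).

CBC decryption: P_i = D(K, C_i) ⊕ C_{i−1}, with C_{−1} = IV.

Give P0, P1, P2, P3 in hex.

P0 = 0x4F, P1 = 0xF8, P2 = 0x44, P3 = 0x5D

P0: D(K, 0x10) = 0x3B; 0x3B ⊕ 0x74 = 0x4F.
P1: D(K, 0x61) = 0xE8; 0xE8 ⊕ 0x10 = 0xF8.
P2: D(K, 0x2E) = 0x25; 0x25 ⊕ 0x61 = 0x44.
P3: D(K, 0xD8) = 0x73; 0x73 ⊕ 0x2E = 0x5D.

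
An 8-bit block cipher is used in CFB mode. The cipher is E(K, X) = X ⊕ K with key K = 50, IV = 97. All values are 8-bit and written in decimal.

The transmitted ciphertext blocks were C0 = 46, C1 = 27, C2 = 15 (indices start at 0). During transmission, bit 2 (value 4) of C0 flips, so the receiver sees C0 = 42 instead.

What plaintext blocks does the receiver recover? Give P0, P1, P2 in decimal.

P0 = 121, P1 = 3, P2 = 38

CFB decryption: P_i = C_i ⊕ E(K, C_{i−1}), with C_{−1} = IV.
Only C0 changed, to 42. In CFB, a change in C_i flips the same bit in P_i and garbles P_{i+1}. Decrypting the received ciphertext:
P0: E(K, 97) = 83; 42 ⊕ 83 = 121.
P1: E(K, 42) = 24; 27 ⊕ 24 = 3.
P2: E(K, 27) = 41; 15 ⊕ 41 = 38.
Blocks that differ from the original plaintext: P0, P1.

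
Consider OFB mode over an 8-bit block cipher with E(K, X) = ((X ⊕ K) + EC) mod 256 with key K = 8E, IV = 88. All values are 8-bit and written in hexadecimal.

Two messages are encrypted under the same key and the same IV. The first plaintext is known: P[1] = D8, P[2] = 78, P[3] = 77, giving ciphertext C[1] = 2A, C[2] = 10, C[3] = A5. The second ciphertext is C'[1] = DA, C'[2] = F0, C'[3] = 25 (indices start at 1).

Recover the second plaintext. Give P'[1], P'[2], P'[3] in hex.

In OFB with a reused IV, both messages share the same keystream S_i, so C_i ⊕ C'_i = P_i ⊕ P'_i and thus P'_i = P_i ⊕ C_i ⊕ C'_i.
P'[1]: D8 ⊕ 2A ⊕ DA = 28.
P'[2]: 78 ⊕ 10 ⊕ F0 = 98.
P'[3]: 77 ⊕ A5 ⊕ 25 = F7.

P'[1] = 28, P'[2] = 98, P'[3] = F7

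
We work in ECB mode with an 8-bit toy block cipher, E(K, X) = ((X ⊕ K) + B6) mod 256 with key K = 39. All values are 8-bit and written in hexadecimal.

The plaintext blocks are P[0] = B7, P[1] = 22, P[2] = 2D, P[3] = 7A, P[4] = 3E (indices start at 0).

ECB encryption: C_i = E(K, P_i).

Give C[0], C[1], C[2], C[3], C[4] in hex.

C[0] = 44, C[1] = D1, C[2] = CA, C[3] = F9, C[4] = BD

C[0]: E(K, B7) = 44.
C[1]: E(K, 22) = D1.
C[2]: E(K, 2D) = CA.
C[3]: E(K, 7A) = F9.
C[4]: E(K, 3E) = BD.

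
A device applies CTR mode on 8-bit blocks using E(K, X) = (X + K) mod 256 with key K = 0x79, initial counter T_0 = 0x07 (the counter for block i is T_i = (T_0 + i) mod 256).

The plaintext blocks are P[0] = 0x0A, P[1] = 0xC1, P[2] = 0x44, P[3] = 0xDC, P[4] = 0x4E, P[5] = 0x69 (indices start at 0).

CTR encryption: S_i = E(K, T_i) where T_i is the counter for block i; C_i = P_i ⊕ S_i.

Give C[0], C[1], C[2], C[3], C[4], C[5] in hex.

C[0] = 0x8A, C[1] = 0x40, C[2] = 0xC6, C[3] = 0x5F, C[4] = 0xCA, C[5] = 0xEC

C[0]: T = 0x07, S = E(K, T) = 0x80; 0x0A ⊕ 0x80 = 0x8A.
C[1]: T = 0x08, S = E(K, T) = 0x81; 0xC1 ⊕ 0x81 = 0x40.
C[2]: T = 0x09, S = E(K, T) = 0x82; 0x44 ⊕ 0x82 = 0xC6.
C[3]: T = 0x0A, S = E(K, T) = 0x83; 0xDC ⊕ 0x83 = 0x5F.
C[4]: T = 0x0B, S = E(K, T) = 0x84; 0x4E ⊕ 0x84 = 0xCA.
C[5]: T = 0x0C, S = E(K, T) = 0x85; 0x69 ⊕ 0x85 = 0xEC.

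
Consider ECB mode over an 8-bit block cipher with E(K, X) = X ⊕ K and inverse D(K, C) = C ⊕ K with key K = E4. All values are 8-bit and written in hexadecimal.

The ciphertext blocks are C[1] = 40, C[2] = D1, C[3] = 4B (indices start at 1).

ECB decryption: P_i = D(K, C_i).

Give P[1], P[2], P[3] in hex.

P[1] = A4, P[2] = 35, P[3] = AF

P[1]: D(K, 40) = A4.
P[2]: D(K, D1) = 35.
P[3]: D(K, 4B) = AF.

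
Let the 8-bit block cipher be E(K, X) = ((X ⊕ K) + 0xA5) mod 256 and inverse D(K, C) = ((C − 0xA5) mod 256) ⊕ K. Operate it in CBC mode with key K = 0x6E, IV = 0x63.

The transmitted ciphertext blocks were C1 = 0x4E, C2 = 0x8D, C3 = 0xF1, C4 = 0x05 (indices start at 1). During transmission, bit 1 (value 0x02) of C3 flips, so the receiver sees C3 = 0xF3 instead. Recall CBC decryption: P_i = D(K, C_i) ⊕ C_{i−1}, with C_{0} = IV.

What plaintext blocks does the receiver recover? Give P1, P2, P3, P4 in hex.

Only C3 changed, to 0xF3. In CBC, a change in C_i garbles P_i and flips the same bit in P_{i+1}. Decrypting the received ciphertext:
P1: D(K, 0x4E) = 0xC7; 0xC7 ⊕ 0x63 = 0xA4.
P2: D(K, 0x8D) = 0x86; 0x86 ⊕ 0x4E = 0xC8.
P3: D(K, 0xF3) = 0x20; 0x20 ⊕ 0x8D = 0xAD.
P4: D(K, 0x05) = 0x0E; 0x0E ⊕ 0xF3 = 0xFD.
Blocks that differ from the original plaintext: P3, P4.

P1 = 0xA4, P2 = 0xC8, P3 = 0xAD, P4 = 0xFD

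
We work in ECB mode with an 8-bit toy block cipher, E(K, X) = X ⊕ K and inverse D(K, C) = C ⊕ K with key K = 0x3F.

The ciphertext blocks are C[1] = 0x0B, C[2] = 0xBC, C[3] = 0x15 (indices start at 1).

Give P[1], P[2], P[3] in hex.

P[1] = 0x34, P[2] = 0x83, P[3] = 0x2A

ECB decryption: P_i = D(K, C_i).
P[1]: D(K, 0x0B) = 0x34.
P[2]: D(K, 0xBC) = 0x83.
P[3]: D(K, 0x15) = 0x2A.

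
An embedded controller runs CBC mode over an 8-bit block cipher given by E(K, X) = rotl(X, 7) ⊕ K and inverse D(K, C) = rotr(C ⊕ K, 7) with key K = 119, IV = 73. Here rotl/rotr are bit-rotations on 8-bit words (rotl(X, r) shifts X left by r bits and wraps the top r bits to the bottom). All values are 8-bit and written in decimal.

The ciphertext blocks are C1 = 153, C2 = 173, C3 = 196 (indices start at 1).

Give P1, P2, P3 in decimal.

CBC decryption: P_i = D(K, C_i) ⊕ C_{i−1}, with C_{0} = IV.
P1: D(K, 153) = 221; 221 ⊕ 73 = 148.
P2: D(K, 173) = 181; 181 ⊕ 153 = 44.
P3: D(K, 196) = 103; 103 ⊕ 173 = 202.

P1 = 148, P2 = 44, P3 = 202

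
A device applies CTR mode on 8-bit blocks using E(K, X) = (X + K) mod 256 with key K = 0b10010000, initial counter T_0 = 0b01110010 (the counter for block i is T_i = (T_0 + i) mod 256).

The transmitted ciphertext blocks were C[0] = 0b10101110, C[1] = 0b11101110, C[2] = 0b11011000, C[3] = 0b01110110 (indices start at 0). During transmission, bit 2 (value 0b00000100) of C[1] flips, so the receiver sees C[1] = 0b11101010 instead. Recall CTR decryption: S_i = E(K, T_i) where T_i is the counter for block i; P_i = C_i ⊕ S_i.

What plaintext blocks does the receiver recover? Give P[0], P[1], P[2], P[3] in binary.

P[0] = 0b10101100, P[1] = 0b11101001, P[2] = 0b11011100, P[3] = 0b01110011

Only C[1] changed, to 0b11101010. In CTR, a change in C_i flips the same bit in P_i only; the keystream is unaffected. Decrypting the received ciphertext:
P[0]: T = 0b01110010, S = E(K, T) = 0b00000010; 0b10101110 ⊕ 0b00000010 = 0b10101100.
P[1]: T = 0b01110011, S = E(K, T) = 0b00000011; 0b11101010 ⊕ 0b00000011 = 0b11101001.
P[2]: T = 0b01110100, S = E(K, T) = 0b00000100; 0b11011000 ⊕ 0b00000100 = 0b11011100.
P[3]: T = 0b01110101, S = E(K, T) = 0b00000101; 0b01110110 ⊕ 0b00000101 = 0b01110011.
Blocks that differ from the original plaintext: P[1].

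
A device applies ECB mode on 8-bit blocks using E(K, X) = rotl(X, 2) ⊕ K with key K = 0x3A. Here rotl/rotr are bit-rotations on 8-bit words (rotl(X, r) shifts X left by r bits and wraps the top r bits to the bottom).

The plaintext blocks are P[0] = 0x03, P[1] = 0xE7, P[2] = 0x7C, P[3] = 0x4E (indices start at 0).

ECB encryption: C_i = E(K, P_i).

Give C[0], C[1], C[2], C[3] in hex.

C[0] = 0x36, C[1] = 0xA5, C[2] = 0xCB, C[3] = 0x03

C[0]: E(K, 0x03) = 0x36.
C[1]: E(K, 0xE7) = 0xA5.
C[2]: E(K, 0x7C) = 0xCB.
C[3]: E(K, 0x4E) = 0x03.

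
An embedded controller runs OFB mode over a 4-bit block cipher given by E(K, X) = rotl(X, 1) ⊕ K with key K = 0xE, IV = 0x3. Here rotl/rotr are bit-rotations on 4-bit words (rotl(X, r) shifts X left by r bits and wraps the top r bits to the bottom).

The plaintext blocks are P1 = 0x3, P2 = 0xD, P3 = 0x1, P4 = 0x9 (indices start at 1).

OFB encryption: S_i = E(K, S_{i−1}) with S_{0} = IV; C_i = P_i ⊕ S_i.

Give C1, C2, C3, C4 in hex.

C1: S = E(K, 0x3) = 0x8; 0x3 ⊕ 0x8 = 0xB.
C2: S = E(K, 0x8) = 0xF; 0xD ⊕ 0xF = 0x2.
C3: S = E(K, 0xF) = 0x1; 0x1 ⊕ 0x1 = 0x0.
C4: S = E(K, 0x1) = 0xC; 0x9 ⊕ 0xC = 0x5.

C1 = 0xB, C2 = 0x2, C3 = 0x0, C4 = 0x5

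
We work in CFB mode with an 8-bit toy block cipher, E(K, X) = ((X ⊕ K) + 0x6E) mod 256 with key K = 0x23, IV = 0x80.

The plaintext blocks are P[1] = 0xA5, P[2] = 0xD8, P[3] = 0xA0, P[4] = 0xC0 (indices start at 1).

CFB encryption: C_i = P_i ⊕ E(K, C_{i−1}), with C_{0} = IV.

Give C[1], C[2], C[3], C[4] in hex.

C[1]: E(K, 0x80) = 0x11; 0xA5 ⊕ 0x11 = 0xB4.
C[2]: E(K, 0xB4) = 0x05; 0xD8 ⊕ 0x05 = 0xDD.
C[3]: E(K, 0xDD) = 0x6C; 0xA0 ⊕ 0x6C = 0xCC.
C[4]: E(K, 0xCC) = 0x5D; 0xC0 ⊕ 0x5D = 0x9D.

C[1] = 0xB4, C[2] = 0xDD, C[3] = 0xCC, C[4] = 0x9D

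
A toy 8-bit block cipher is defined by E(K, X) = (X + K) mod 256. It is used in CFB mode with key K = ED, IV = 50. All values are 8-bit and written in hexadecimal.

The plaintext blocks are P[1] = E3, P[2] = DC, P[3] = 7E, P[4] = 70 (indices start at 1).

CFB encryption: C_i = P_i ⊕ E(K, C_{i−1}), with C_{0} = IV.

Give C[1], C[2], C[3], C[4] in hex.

C[1]: E(K, 50) = 3D; E3 ⊕ 3D = DE.
C[2]: E(K, DE) = CB; DC ⊕ CB = 17.
C[3]: E(K, 17) = 04; 7E ⊕ 04 = 7A.
C[4]: E(K, 7A) = 67; 70 ⊕ 67 = 17.

C[1] = DE, C[2] = 17, C[3] = 7A, C[4] = 17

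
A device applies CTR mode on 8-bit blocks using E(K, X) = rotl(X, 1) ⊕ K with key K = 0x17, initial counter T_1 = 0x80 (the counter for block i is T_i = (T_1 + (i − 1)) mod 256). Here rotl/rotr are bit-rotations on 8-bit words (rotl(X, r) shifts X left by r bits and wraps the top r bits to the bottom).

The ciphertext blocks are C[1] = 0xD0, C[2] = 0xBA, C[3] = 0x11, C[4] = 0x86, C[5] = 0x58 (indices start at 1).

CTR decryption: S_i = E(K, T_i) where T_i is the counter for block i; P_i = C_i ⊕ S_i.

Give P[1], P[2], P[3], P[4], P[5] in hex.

P[1]: T = 0x80, S = E(K, T) = 0x16; 0xD0 ⊕ 0x16 = 0xC6.
P[2]: T = 0x81, S = E(K, T) = 0x14; 0xBA ⊕ 0x14 = 0xAE.
P[3]: T = 0x82, S = E(K, T) = 0x12; 0x11 ⊕ 0x12 = 0x03.
P[4]: T = 0x83, S = E(K, T) = 0x10; 0x86 ⊕ 0x10 = 0x96.
P[5]: T = 0x84, S = E(K, T) = 0x1E; 0x58 ⊕ 0x1E = 0x46.

P[1] = 0xC6, P[2] = 0xAE, P[3] = 0x03, P[4] = 0x96, P[5] = 0x46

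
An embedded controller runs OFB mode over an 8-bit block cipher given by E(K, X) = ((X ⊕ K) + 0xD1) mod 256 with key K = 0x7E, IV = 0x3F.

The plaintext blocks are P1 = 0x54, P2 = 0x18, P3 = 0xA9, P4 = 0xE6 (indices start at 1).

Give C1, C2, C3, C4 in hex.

C1 = 0x46, C2 = 0x25, C3 = 0xBD, C4 = 0xDD

OFB encryption: S_i = E(K, S_{i−1}) with S_{0} = IV; C_i = P_i ⊕ S_i.
C1: S = E(K, 0x3F) = 0x12; 0x54 ⊕ 0x12 = 0x46.
C2: S = E(K, 0x12) = 0x3D; 0x18 ⊕ 0x3D = 0x25.
C3: S = E(K, 0x3D) = 0x14; 0xA9 ⊕ 0x14 = 0xBD.
C4: S = E(K, 0x14) = 0x3B; 0xE6 ⊕ 0x3B = 0xDD.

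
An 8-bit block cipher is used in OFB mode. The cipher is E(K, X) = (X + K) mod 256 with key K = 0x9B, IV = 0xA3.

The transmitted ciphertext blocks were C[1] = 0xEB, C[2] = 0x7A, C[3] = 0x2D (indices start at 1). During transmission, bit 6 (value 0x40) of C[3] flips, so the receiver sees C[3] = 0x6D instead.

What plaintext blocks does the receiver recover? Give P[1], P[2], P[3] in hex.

P[1] = 0xD5, P[2] = 0xA3, P[3] = 0x19

OFB decryption: S_i = E(K, S_{i−1}) with S_{0} = IV; P_i = C_i ⊕ S_i.
Only C[3] changed, to 0x6D. In OFB, a change in C_i flips the same bit in P_i only; the keystream is unaffected. Decrypting the received ciphertext:
P[1]: S = E(K, 0xA3) = 0x3E; 0xEB ⊕ 0x3E = 0xD5.
P[2]: S = E(K, 0x3E) = 0xD9; 0x7A ⊕ 0xD9 = 0xA3.
P[3]: S = E(K, 0xD9) = 0x74; 0x6D ⊕ 0x74 = 0x19.
Blocks that differ from the original plaintext: P[3].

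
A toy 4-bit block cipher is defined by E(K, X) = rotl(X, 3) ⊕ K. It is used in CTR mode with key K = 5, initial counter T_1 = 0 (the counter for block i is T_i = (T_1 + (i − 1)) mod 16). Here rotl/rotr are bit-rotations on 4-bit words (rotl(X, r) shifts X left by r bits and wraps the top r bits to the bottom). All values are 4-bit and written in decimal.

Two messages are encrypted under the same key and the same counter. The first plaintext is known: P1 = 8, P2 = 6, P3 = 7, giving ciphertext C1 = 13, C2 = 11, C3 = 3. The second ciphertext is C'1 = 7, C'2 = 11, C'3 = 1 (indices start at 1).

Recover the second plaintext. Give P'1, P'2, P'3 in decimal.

P'1 = 2, P'2 = 6, P'3 = 5

In CTR with a reused counter, both messages share the same keystream S_i, so C_i ⊕ C'_i = P_i ⊕ P'_i and thus P'_i = P_i ⊕ C_i ⊕ C'_i.
P'1: 8 ⊕ 13 ⊕ 7 = 2.
P'2: 6 ⊕ 11 ⊕ 11 = 6.
P'3: 7 ⊕ 3 ⊕ 1 = 5.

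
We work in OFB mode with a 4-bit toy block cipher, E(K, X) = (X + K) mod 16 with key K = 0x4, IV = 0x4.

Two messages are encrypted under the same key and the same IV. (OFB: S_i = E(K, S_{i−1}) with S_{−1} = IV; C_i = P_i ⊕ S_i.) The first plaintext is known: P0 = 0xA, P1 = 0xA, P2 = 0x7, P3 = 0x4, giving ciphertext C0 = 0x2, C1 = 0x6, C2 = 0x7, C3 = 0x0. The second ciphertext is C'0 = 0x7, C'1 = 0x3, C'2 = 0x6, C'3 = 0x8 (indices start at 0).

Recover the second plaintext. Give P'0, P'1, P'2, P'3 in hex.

P'0 = 0xF, P'1 = 0xF, P'2 = 0x6, P'3 = 0xC

In OFB with a reused IV, both messages share the same keystream S_i, so C_i ⊕ C'_i = P_i ⊕ P'_i and thus P'_i = P_i ⊕ C_i ⊕ C'_i.
P'0: 0xA ⊕ 0x2 ⊕ 0x7 = 0xF.
P'1: 0xA ⊕ 0x6 ⊕ 0x3 = 0xF.
P'2: 0x7 ⊕ 0x7 ⊕ 0x6 = 0x6.
P'3: 0x4 ⊕ 0x0 ⊕ 0x8 = 0xC.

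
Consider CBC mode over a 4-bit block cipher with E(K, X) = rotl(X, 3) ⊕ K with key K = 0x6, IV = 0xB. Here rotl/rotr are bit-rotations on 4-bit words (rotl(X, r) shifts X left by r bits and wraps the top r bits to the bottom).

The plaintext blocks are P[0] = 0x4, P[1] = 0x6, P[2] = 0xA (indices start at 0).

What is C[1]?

C[1] = 0x9

CBC encryption: C_i = E(K, P_i ⊕ C_{i−1}), with C_{−1} = IV.
C[0]: P[0] ⊕ 0xB = 0xF; E(K, 0xF) = 0x9.
C[1]: P[1] ⊕ 0x9 = 0xF; E(K, 0xF) = 0x9.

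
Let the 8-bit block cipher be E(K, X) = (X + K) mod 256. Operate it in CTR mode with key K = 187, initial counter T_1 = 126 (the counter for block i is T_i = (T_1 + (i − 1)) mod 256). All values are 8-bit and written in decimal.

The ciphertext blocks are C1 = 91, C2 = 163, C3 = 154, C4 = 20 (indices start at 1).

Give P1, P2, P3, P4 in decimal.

P1 = 98, P2 = 153, P3 = 161, P4 = 40

CTR decryption: S_i = E(K, T_i) where T_i is the counter for block i; P_i = C_i ⊕ S_i.
P1: T = 126, S = E(K, T) = 57; 91 ⊕ 57 = 98.
P2: T = 127, S = E(K, T) = 58; 163 ⊕ 58 = 153.
P3: T = 128, S = E(K, T) = 59; 154 ⊕ 59 = 161.
P4: T = 129, S = E(K, T) = 60; 20 ⊕ 60 = 40.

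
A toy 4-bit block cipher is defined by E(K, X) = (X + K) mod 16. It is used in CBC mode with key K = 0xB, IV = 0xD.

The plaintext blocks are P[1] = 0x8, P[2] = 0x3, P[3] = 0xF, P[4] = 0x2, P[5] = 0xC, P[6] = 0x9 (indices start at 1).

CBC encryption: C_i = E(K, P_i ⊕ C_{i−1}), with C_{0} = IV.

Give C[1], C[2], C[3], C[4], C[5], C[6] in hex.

C[1] = 0x0, C[2] = 0xE, C[3] = 0xC, C[4] = 0x9, C[5] = 0x0, C[6] = 0x4

C[1]: P[1] ⊕ 0xD = 0x5; E(K, 0x5) = 0x0.
C[2]: P[2] ⊕ 0x0 = 0x3; E(K, 0x3) = 0xE.
C[3]: P[3] ⊕ 0xE = 0x1; E(K, 0x1) = 0xC.
C[4]: P[4] ⊕ 0xC = 0xE; E(K, 0xE) = 0x9.
C[5]: P[5] ⊕ 0x9 = 0x5; E(K, 0x5) = 0x0.
C[6]: P[6] ⊕ 0x0 = 0x9; E(K, 0x9) = 0x4.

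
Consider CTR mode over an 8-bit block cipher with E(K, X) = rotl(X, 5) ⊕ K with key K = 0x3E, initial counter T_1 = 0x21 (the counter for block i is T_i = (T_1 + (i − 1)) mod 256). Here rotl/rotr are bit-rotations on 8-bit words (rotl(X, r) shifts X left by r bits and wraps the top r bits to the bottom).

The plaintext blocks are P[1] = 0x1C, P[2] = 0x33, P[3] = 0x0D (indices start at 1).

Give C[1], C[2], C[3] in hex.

C[1] = 0x06, C[2] = 0x49, C[3] = 0x57

CTR encryption: S_i = E(K, T_i) where T_i is the counter for block i; C_i = P_i ⊕ S_i.
C[1]: T = 0x21, S = E(K, T) = 0x1A; 0x1C ⊕ 0x1A = 0x06.
C[2]: T = 0x22, S = E(K, T) = 0x7A; 0x33 ⊕ 0x7A = 0x49.
C[3]: T = 0x23, S = E(K, T) = 0x5A; 0x0D ⊕ 0x5A = 0x57.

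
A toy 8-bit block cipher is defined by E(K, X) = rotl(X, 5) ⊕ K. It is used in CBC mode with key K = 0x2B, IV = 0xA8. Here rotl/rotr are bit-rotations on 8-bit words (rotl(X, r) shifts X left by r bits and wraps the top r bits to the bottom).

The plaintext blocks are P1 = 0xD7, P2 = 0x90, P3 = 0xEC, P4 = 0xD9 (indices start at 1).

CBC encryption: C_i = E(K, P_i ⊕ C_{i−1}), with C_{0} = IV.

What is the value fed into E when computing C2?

C1: P1 ⊕ 0xA8 = 0x7F; E(K, 0x7F) = 0xC4.
C2: P2 ⊕ 0xC4 = 0x54; E(K, 0x54) = 0xA1.
So the input to E for block 2 is 0x54.

0x54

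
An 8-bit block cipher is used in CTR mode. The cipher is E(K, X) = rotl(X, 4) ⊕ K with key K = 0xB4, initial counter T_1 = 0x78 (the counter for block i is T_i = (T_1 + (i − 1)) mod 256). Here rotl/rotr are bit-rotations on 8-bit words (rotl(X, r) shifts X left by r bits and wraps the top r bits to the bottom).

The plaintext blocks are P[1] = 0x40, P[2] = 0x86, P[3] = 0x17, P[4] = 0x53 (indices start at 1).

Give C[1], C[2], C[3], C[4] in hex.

C[1] = 0x73, C[2] = 0xA5, C[3] = 0x04, C[4] = 0x50

CTR encryption: S_i = E(K, T_i) where T_i is the counter for block i; C_i = P_i ⊕ S_i.
C[1]: T = 0x78, S = E(K, T) = 0x33; 0x40 ⊕ 0x33 = 0x73.
C[2]: T = 0x79, S = E(K, T) = 0x23; 0x86 ⊕ 0x23 = 0xA5.
C[3]: T = 0x7A, S = E(K, T) = 0x13; 0x17 ⊕ 0x13 = 0x04.
C[4]: T = 0x7B, S = E(K, T) = 0x03; 0x53 ⊕ 0x03 = 0x50.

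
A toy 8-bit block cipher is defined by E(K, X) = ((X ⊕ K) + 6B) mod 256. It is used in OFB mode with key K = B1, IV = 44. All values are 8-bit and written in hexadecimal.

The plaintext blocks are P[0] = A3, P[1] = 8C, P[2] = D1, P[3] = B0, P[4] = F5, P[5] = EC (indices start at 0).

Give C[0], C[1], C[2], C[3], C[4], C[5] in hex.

OFB encryption: S_i = E(K, S_{i−1}) with S_{−1} = IV; C_i = P_i ⊕ S_i.
C[0]: S = E(K, 44) = 60; A3 ⊕ 60 = C3.
C[1]: S = E(K, 60) = 3C; 8C ⊕ 3C = B0.
C[2]: S = E(K, 3C) = F8; D1 ⊕ F8 = 29.
C[3]: S = E(K, F8) = B4; B0 ⊕ B4 = 04.
C[4]: S = E(K, B4) = 70; F5 ⊕ 70 = 85.
C[5]: S = E(K, 70) = 2C; EC ⊕ 2C = C0.

C[0] = C3, C[1] = B0, C[2] = 29, C[3] = 04, C[4] = 85, C[5] = C0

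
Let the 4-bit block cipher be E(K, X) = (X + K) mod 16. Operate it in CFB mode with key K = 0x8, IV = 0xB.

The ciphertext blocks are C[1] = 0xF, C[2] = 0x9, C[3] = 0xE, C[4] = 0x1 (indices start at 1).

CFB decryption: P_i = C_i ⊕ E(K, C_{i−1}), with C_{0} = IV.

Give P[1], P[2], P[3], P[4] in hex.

P[1]: E(K, 0xB) = 0x3; 0xF ⊕ 0x3 = 0xC.
P[2]: E(K, 0xF) = 0x7; 0x9 ⊕ 0x7 = 0xE.
P[3]: E(K, 0x9) = 0x1; 0xE ⊕ 0x1 = 0xF.
P[4]: E(K, 0xE) = 0x6; 0x1 ⊕ 0x6 = 0x7.

P[1] = 0xC, P[2] = 0xE, P[3] = 0xF, P[4] = 0x7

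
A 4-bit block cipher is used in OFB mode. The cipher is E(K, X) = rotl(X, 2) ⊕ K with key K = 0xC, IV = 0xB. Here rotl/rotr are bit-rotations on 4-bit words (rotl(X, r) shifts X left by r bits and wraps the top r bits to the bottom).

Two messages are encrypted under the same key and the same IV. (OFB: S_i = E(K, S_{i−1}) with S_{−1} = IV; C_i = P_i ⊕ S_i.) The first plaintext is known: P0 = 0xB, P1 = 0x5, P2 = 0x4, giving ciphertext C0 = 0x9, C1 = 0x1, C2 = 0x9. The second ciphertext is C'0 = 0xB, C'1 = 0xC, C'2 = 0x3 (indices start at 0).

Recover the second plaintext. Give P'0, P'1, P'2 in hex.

In OFB with a reused IV, both messages share the same keystream S_i, so C_i ⊕ C'_i = P_i ⊕ P'_i and thus P'_i = P_i ⊕ C_i ⊕ C'_i.
P'0: 0xB ⊕ 0x9 ⊕ 0xB = 0x9.
P'1: 0x5 ⊕ 0x1 ⊕ 0xC = 0x8.
P'2: 0x4 ⊕ 0x9 ⊕ 0x3 = 0xE.

P'0 = 0x9, P'1 = 0x8, P'2 = 0xE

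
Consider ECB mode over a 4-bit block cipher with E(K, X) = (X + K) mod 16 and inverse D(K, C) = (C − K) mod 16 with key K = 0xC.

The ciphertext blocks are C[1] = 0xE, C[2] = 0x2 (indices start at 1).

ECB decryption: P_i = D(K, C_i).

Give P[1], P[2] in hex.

P[1] = 0x2, P[2] = 0x6

P[1]: D(K, 0xE) = 0x2.
P[2]: D(K, 0x2) = 0x6.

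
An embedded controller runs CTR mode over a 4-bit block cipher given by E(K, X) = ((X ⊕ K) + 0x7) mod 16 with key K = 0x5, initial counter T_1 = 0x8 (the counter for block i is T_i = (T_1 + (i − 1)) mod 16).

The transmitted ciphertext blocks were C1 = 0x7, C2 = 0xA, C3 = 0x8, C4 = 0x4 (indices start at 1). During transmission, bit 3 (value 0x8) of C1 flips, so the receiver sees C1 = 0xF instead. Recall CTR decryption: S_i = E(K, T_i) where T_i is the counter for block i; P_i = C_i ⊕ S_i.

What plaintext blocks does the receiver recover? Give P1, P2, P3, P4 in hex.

Only C1 changed, to 0xF. In CTR, a change in C_i flips the same bit in P_i only; the keystream is unaffected. Decrypting the received ciphertext:
P1: T = 0x8, S = E(K, T) = 0x4; 0xF ⊕ 0x4 = 0xB.
P2: T = 0x9, S = E(K, T) = 0x3; 0xA ⊕ 0x3 = 0x9.
P3: T = 0xA, S = E(K, T) = 0x6; 0x8 ⊕ 0x6 = 0xE.
P4: T = 0xB, S = E(K, T) = 0x5; 0x4 ⊕ 0x5 = 0x1.
Blocks that differ from the original plaintext: P1.

P1 = 0xB, P2 = 0x9, P3 = 0xE, P4 = 0x1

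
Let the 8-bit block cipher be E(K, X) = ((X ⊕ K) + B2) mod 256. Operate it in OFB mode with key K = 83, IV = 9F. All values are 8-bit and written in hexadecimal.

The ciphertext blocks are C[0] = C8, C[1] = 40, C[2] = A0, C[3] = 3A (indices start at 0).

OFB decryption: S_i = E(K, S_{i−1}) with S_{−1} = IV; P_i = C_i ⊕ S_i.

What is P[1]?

P[1] = BF

P[0]: S = E(K, 9F) = CE; C8 ⊕ CE = 06.
P[1]: S = E(K, CE) = FF; 40 ⊕ FF = BF.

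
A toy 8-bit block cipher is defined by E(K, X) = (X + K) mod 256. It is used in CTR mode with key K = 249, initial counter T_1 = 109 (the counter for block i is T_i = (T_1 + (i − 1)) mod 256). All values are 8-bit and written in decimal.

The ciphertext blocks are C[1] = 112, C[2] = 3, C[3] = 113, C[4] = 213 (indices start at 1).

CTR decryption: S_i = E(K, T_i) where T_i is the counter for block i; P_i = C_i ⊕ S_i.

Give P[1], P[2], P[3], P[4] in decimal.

P[1] = 22, P[2] = 100, P[3] = 25, P[4] = 188

P[1]: T = 109, S = E(K, T) = 102; 112 ⊕ 102 = 22.
P[2]: T = 110, S = E(K, T) = 103; 3 ⊕ 103 = 100.
P[3]: T = 111, S = E(K, T) = 104; 113 ⊕ 104 = 25.
P[4]: T = 112, S = E(K, T) = 105; 213 ⊕ 105 = 188.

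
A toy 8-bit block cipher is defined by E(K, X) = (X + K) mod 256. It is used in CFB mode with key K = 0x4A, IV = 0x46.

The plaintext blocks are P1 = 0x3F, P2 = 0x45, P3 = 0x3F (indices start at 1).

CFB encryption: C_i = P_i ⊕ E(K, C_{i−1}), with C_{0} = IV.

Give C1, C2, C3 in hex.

C1 = 0xAF, C2 = 0xBC, C3 = 0x39

C1: E(K, 0x46) = 0x90; 0x3F ⊕ 0x90 = 0xAF.
C2: E(K, 0xAF) = 0xF9; 0x45 ⊕ 0xF9 = 0xBC.
C3: E(K, 0xBC) = 0x06; 0x3F ⊕ 0x06 = 0x39.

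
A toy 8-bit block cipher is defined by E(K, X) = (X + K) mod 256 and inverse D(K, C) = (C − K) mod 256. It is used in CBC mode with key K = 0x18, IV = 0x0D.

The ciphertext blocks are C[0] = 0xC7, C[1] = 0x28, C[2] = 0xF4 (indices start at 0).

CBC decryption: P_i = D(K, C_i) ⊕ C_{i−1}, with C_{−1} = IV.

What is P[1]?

P[1]: D(K, 0x28) = 0x10; 0x10 ⊕ 0xC7 = 0xD7.

P[1] = 0xD7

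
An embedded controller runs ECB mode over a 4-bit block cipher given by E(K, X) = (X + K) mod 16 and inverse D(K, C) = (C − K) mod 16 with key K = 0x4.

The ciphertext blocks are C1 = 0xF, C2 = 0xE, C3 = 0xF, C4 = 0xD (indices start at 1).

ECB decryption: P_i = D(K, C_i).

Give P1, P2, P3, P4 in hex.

P1: D(K, 0xF) = 0xB.
P2: D(K, 0xE) = 0xA.
P3: D(K, 0xF) = 0xB.
P4: D(K, 0xD) = 0x9.

P1 = 0xB, P2 = 0xA, P3 = 0xB, P4 = 0x9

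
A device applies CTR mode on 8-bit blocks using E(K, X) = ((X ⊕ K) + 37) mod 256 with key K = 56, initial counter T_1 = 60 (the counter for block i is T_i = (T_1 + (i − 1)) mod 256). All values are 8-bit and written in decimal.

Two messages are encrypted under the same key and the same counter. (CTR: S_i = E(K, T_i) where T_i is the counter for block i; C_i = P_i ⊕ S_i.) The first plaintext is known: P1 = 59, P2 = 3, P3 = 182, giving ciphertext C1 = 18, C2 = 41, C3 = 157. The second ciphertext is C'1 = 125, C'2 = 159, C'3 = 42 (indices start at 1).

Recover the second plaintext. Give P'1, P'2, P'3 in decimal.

In CTR with a reused counter, both messages share the same keystream S_i, so C_i ⊕ C'_i = P_i ⊕ P'_i and thus P'_i = P_i ⊕ C_i ⊕ C'_i.
P'1: 59 ⊕ 18 ⊕ 125 = 84.
P'2: 3 ⊕ 41 ⊕ 159 = 181.
P'3: 182 ⊕ 157 ⊕ 42 = 1.

P'1 = 84, P'2 = 181, P'3 = 1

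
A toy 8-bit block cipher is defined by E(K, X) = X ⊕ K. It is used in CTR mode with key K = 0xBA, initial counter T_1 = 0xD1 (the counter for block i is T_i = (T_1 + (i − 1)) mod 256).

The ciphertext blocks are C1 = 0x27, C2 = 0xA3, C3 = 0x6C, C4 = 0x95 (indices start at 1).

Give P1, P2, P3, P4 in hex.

CTR decryption: S_i = E(K, T_i) where T_i is the counter for block i; P_i = C_i ⊕ S_i.
P1: T = 0xD1, S = E(K, T) = 0x6B; 0x27 ⊕ 0x6B = 0x4C.
P2: T = 0xD2, S = E(K, T) = 0x68; 0xA3 ⊕ 0x68 = 0xCB.
P3: T = 0xD3, S = E(K, T) = 0x69; 0x6C ⊕ 0x69 = 0x05.
P4: T = 0xD4, S = E(K, T) = 0x6E; 0x95 ⊕ 0x6E = 0xFB.

P1 = 0x4C, P2 = 0xCB, P3 = 0x05, P4 = 0xFB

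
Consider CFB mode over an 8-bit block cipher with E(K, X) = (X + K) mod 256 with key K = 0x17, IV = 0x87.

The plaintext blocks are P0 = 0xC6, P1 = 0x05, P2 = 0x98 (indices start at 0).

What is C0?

C0 = 0x58

CFB encryption: C_i = P_i ⊕ E(K, C_{i−1}), with C_{−1} = IV.
C0: E(K, 0x87) = 0x9E; 0xC6 ⊕ 0x9E = 0x58.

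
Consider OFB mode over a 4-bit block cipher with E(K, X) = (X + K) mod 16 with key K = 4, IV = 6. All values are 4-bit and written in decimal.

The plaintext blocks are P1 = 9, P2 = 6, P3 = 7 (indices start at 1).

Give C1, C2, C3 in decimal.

OFB encryption: S_i = E(K, S_{i−1}) with S_{0} = IV; C_i = P_i ⊕ S_i.
C1: S = E(K, 6) = 10; 9 ⊕ 10 = 3.
C2: S = E(K, 10) = 14; 6 ⊕ 14 = 8.
C3: S = E(K, 14) = 2; 7 ⊕ 2 = 5.

C1 = 3, C2 = 8, C3 = 5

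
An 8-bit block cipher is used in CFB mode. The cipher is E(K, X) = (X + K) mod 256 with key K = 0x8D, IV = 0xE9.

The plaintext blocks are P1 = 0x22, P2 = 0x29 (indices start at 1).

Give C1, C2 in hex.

C1 = 0x54, C2 = 0xC8

CFB encryption: C_i = P_i ⊕ E(K, C_{i−1}), with C_{0} = IV.
C1: E(K, 0xE9) = 0x76; 0x22 ⊕ 0x76 = 0x54.
C2: E(K, 0x54) = 0xE1; 0x29 ⊕ 0xE1 = 0xC8.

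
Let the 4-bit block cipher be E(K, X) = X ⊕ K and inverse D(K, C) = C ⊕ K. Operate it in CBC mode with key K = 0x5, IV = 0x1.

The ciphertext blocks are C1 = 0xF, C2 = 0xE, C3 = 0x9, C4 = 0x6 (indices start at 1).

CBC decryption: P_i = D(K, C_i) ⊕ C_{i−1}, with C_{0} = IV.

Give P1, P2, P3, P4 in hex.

P1 = 0xB, P2 = 0x4, P3 = 0x2, P4 = 0xA

P1: D(K, 0xF) = 0xA; 0xA ⊕ 0x1 = 0xB.
P2: D(K, 0xE) = 0xB; 0xB ⊕ 0xF = 0x4.
P3: D(K, 0x9) = 0xC; 0xC ⊕ 0xE = 0x2.
P4: D(K, 0x6) = 0x3; 0x3 ⊕ 0x9 = 0xA.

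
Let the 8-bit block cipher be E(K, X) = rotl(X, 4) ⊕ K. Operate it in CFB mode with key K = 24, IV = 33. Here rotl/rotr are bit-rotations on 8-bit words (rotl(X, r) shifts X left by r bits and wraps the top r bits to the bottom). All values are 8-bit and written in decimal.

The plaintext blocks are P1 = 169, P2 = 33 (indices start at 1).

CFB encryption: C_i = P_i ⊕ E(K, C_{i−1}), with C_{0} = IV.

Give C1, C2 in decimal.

C1: E(K, 33) = 10; 169 ⊕ 10 = 163.
C2: E(K, 163) = 34; 33 ⊕ 34 = 3.

C1 = 163, C2 = 3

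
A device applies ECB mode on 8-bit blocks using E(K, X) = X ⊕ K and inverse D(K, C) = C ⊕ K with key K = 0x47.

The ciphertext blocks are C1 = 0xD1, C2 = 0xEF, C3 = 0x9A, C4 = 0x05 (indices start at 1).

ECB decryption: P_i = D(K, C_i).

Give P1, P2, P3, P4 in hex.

P1 = 0x96, P2 = 0xA8, P3 = 0xDD, P4 = 0x42

P1: D(K, 0xD1) = 0x96.
P2: D(K, 0xEF) = 0xA8.
P3: D(K, 0x9A) = 0xDD.
P4: D(K, 0x05) = 0x42.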